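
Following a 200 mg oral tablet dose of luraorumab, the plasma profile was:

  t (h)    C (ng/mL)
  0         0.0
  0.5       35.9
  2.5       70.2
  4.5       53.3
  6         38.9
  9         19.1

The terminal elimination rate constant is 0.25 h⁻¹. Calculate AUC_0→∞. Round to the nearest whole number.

Trapezoidal AUC_0→9:
  [0→0.5]: (0.0+35.9)/2 × 0.5 = 8.975
  [0.5→2.5]: (35.9+70.2)/2 × 2 = 106.1
  [2.5→4.5]: (70.2+53.3)/2 × 2 = 123.5
  [4.5→6]: (53.3+38.9)/2 × 1.5 = 69.15
  [6→9]: (38.9+19.1)/2 × 3 = 87.0
  Sum = 394.725 ng/mL·h
Extrapolated tail: C_last / k_e = 19.1 / 0.25 = 76.400
AUC_0→∞ = 394.725 + 76.400 = 471.125 ng/mL·h

AUC = 471 ng/mL·h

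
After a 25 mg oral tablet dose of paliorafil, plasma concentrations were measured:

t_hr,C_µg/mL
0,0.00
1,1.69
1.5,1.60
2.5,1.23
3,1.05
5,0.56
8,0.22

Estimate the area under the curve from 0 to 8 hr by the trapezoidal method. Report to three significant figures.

Trapezoidal AUC_0→8:
  [0→1]: (0.00+1.69)/2 × 1 = 0.845
  [1→1.5]: (1.69+1.60)/2 × 0.5 = 0.8225
  [1.5→2.5]: (1.60+1.23)/2 × 1 = 1.415
  [2.5→3]: (1.23+1.05)/2 × 0.5 = 0.57
  [3→5]: (1.05+0.56)/2 × 2 = 1.61
  [5→8]: (0.56+0.22)/2 × 3 = 1.17
  Sum = 6.4325 µg/mL·hr

AUC = 6.43 µg/mL·hr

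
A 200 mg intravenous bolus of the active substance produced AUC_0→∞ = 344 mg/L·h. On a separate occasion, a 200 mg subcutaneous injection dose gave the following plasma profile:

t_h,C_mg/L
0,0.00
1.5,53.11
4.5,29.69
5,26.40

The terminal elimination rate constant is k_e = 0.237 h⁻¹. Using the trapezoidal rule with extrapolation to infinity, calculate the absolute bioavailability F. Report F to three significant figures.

F = 0.841

Trapezoidal AUC_0→5 (subcutaneous injection):
  [0→1.5]: (0.00+53.11)/2 × 1.5 = 39.8325
  [1.5→4.5]: (53.11+29.69)/2 × 3 = 124.2
  [4.5→5]: (29.69+26.40)/2 × 0.5 = 14.0225
  Sum = 178.055 mg/L·h
Tail: C_last/k_e = 26.40/0.237 = 111.392
AUC_0→∞ (subcutaneous injection) = 178.055 + 111.392 = 289.447 mg/L·h
F = (AUC_ev/D_ev)/(AUC_iv/D_iv) = (289.447/200)/(344/200) = 1.447235/1.72 = 0.8414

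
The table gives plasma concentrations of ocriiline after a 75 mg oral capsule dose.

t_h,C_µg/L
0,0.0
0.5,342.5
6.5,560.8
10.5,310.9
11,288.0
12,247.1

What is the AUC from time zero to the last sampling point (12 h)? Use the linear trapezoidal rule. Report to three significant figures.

AUC = 4960 µg/L·h

Trapezoidal AUC_0→12:
  [0→0.5]: (0.0+342.5)/2 × 0.5 = 85.625
  [0.5→6.5]: (342.5+560.8)/2 × 6 = 2709.9
  [6.5→10.5]: (560.8+310.9)/2 × 4 = 1743.4
  [10.5→11]: (310.9+288.0)/2 × 0.5 = 149.725
  [11→12]: (288.0+247.1)/2 × 1 = 267.55
  Sum = 4956.2 µg/L·h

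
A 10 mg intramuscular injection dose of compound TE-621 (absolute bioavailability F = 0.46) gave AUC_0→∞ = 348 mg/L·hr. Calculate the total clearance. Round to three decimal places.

CL = 0.013 L/hr

CL = F × Dose / AUC_0→∞
   = 0.46 × 10 / 348 = 0.0132184 L/hr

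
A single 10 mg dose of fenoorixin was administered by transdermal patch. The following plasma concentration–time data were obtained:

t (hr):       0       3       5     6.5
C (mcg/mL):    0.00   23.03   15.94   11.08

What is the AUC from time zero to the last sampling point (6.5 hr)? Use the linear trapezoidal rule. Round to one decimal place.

AUC = 93.8 mcg/mL·hr

Trapezoidal AUC_0→6.5:
  [0→3]: (0.00+23.03)/2 × 3 = 34.545
  [3→5]: (23.03+15.94)/2 × 2 = 38.97
  [5→6.5]: (15.94+11.08)/2 × 1.5 = 20.265
  Sum = 93.78 mcg/mL·hr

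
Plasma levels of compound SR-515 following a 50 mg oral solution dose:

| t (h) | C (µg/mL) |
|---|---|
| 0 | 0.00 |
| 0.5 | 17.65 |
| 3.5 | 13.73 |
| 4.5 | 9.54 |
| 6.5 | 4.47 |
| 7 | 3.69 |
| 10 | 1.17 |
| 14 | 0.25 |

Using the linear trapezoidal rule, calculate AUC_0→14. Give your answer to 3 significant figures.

Trapezoidal AUC_0→14:
  [0→0.5]: (0.00+17.65)/2 × 0.5 = 4.4125
  [0.5→3.5]: (17.65+13.73)/2 × 3 = 47.07
  [3.5→4.5]: (13.73+9.54)/2 × 1 = 11.635
  [4.5→6.5]: (9.54+4.47)/2 × 2 = 14.01
  [6.5→7]: (4.47+3.69)/2 × 0.5 = 2.04
  [7→10]: (3.69+1.17)/2 × 3 = 7.29
  [10→14]: (1.17+0.25)/2 × 4 = 2.84
  Sum = 89.2975 µg/mL·h

AUC = 89.3 µg/mL·h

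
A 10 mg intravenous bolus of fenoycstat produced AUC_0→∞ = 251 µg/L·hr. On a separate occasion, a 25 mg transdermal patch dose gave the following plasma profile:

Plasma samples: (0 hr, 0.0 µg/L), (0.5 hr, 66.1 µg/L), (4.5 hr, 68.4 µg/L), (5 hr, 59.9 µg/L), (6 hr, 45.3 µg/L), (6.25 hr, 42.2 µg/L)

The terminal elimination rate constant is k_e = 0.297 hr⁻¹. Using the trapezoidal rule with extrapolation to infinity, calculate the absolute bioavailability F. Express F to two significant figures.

F = 0.83

Trapezoidal AUC_0→6.25 (transdermal patch):
  [0→0.5]: (0.0+66.1)/2 × 0.5 = 16.525
  [0.5→4.5]: (66.1+68.4)/2 × 4 = 269.0
  [4.5→5]: (68.4+59.9)/2 × 0.5 = 32.075
  [5→6]: (59.9+45.3)/2 × 1 = 52.6
  [6→6.25]: (45.3+42.2)/2 × 0.25 = 10.9375
  Sum = 381.1375 µg/L·hr
Tail: C_last/k_e = 42.2/0.297 = 142.088
AUC_0→∞ (transdermal patch) = 381.1375 + 142.088 = 523.2255 µg/L·hr
F = (AUC_ev/D_ev)/(AUC_iv/D_iv) = (523.2255/25)/(251/10) = 20.92902/25.1 = 0.8338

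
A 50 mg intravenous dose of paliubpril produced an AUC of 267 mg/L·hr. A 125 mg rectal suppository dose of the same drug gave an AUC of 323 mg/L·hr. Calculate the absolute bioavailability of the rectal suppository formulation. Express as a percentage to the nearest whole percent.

F = (AUC_ev / D_ev) / (AUC_iv / D_iv)
  = (323/125) / (267/50)
  = 2.584 / 5.34 = 0.4839
  = 48.39%

F = 48%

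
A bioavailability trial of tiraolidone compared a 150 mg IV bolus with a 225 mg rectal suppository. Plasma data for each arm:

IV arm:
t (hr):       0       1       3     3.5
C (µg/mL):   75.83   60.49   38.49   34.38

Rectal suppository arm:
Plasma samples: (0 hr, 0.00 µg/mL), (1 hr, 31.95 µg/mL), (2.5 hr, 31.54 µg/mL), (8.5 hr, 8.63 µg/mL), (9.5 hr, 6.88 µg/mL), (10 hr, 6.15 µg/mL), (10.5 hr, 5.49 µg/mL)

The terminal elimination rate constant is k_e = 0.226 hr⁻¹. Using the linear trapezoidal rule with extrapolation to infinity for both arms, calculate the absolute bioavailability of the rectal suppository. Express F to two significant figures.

Trapezoidal AUC_0→3.5 (IV):
  [0→1]: (75.83+60.49)/2 × 1 = 68.16
  [1→3]: (60.49+38.49)/2 × 2 = 98.98
  [3→3.5]: (38.49+34.38)/2 × 0.5 = 18.2175
  Sum = 185.3575 µg/mL·hr
IV tail: 34.38/0.226 = 152.124; AUC_iv,0→∞ = 185.3575 + 152.124 = 337.4815 µg/mL·hr
Trapezoidal AUC_0→10.5 (rectal suppository):
  [0→1]: (0.00+31.95)/2 × 1 = 15.975
  [1→2.5]: (31.95+31.54)/2 × 1.5 = 47.6175
  [2.5→8.5]: (31.54+8.63)/2 × 6 = 120.51
  [8.5→9.5]: (8.63+6.88)/2 × 1 = 7.755
  [9.5→10]: (6.88+6.15)/2 × 0.5 = 3.2575
  [10→10.5]: (6.15+5.49)/2 × 0.5 = 2.91
  Sum = 198.025 µg/mL·hr
rectal suppository tail: 5.49/0.226 = 24.292; AUC_ev,0→∞ = 198.025 + 24.292 = 222.317 µg/mL·hr
F = (AUC_ev/D_ev)/(AUC_iv/D_iv) = (222.317/225)/(337.4815/150) = 0.988076/2.24988 = 0.4392

F = 0.44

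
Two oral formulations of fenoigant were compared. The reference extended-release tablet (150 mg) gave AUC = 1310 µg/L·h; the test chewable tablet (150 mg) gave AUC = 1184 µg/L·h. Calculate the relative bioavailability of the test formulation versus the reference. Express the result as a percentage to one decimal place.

F_rel = (AUC_test/D_test) / (AUC_ref/D_ref)
      = (1184/150) / (1310/150)
      = 7.89333 / 8.73333 = 0.9038 = 90.38%

F_rel = 90.4%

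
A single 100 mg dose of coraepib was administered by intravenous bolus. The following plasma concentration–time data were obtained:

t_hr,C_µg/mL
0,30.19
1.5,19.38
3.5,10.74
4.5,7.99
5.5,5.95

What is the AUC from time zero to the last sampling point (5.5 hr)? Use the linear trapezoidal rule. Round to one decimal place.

AUC = 83.6 µg/mL·hr

Trapezoidal AUC_0→5.5:
  [0→1.5]: (30.19+19.38)/2 × 1.5 = 37.1775
  [1.5→3.5]: (19.38+10.74)/2 × 2 = 30.12
  [3.5→4.5]: (10.74+7.99)/2 × 1 = 9.365
  [4.5→5.5]: (7.99+5.95)/2 × 1 = 6.97
  Sum = 83.6325 µg/mL·hr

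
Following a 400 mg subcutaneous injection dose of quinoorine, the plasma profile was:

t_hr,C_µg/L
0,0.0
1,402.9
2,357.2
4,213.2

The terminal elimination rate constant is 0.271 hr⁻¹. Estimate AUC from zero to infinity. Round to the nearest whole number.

AUC = 1939 µg/L·hr

Trapezoidal AUC_0→4:
  [0→1]: (0.0+402.9)/2 × 1 = 201.45
  [1→2]: (402.9+357.2)/2 × 1 = 380.05
  [2→4]: (357.2+213.2)/2 × 2 = 570.4
  Sum = 1151.9 µg/L·hr
Extrapolated tail: C_last / k_e = 213.2 / 0.271 = 786.716
AUC_0→∞ = 1151.9 + 786.716 = 1938.616 µg/L·hr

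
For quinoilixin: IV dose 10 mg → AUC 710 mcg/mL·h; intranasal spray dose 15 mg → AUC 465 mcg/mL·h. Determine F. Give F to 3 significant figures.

F = (AUC_ev / D_ev) / (AUC_iv / D_iv)
  = (465/15) / (710/10)
  = 31 / 71 = 0.4366

F = 0.437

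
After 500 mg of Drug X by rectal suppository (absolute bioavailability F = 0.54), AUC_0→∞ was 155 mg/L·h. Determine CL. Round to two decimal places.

CL = F × Dose / AUC_0→∞
   = 0.54 × 500 / 155 = 1.74194 L/h

CL = 1.74 L/h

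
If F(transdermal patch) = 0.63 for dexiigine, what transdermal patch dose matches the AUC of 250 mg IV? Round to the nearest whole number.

For equal systemic exposure: F × D_ev = D_iv
D_ev = D_iv / F = 250 / 0.63 = 396.825 mg

D_transdermal = 397 mg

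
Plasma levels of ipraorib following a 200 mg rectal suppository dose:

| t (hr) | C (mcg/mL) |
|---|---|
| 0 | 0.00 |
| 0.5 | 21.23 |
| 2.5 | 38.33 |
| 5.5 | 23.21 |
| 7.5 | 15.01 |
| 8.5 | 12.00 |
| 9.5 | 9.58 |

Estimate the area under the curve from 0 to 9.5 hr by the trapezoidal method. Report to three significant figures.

AUC = 220 mcg/mL·hr

Trapezoidal AUC_0→9.5:
  [0→0.5]: (0.00+21.23)/2 × 0.5 = 5.3075
  [0.5→2.5]: (21.23+38.33)/2 × 2 = 59.56
  [2.5→5.5]: (38.33+23.21)/2 × 3 = 92.31
  [5.5→7.5]: (23.21+15.01)/2 × 2 = 38.22
  [7.5→8.5]: (15.01+12.00)/2 × 1 = 13.505
  [8.5→9.5]: (12.00+9.58)/2 × 1 = 10.79
  Sum = 219.6925 mcg/mL·hr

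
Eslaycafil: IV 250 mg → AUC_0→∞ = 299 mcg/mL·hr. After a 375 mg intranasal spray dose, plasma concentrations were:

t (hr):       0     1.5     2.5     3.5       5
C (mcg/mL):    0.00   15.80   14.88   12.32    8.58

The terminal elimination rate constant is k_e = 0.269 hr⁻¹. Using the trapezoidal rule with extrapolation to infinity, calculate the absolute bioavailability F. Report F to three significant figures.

Trapezoidal AUC_0→5 (intranasal spray):
  [0→1.5]: (0.00+15.80)/2 × 1.5 = 11.85
  [1.5→2.5]: (15.80+14.88)/2 × 1 = 15.34
  [2.5→3.5]: (14.88+12.32)/2 × 1 = 13.6
  [3.5→5]: (12.32+8.58)/2 × 1.5 = 15.675
  Sum = 56.465 mcg/mL·hr
Tail: C_last/k_e = 8.58/0.269 = 31.896
AUC_0→∞ (intranasal spray) = 56.465 + 31.896 = 88.361 mcg/mL·hr
F = (AUC_ev/D_ev)/(AUC_iv/D_iv) = (88.361/375)/(299/250) = 0.235629/1.196 = 0.1970

F = 0.197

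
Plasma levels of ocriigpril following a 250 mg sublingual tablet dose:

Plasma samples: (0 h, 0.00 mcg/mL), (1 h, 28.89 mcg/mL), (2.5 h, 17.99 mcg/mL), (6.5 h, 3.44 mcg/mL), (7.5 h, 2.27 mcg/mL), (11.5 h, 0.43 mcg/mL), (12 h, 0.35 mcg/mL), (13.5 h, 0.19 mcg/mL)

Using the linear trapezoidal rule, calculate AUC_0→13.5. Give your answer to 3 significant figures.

Trapezoidal AUC_0→13.5:
  [0→1]: (0.00+28.89)/2 × 1 = 14.445
  [1→2.5]: (28.89+17.99)/2 × 1.5 = 35.16
  [2.5→6.5]: (17.99+3.44)/2 × 4 = 42.86
  [6.5→7.5]: (3.44+2.27)/2 × 1 = 2.855
  [7.5→11.5]: (2.27+0.43)/2 × 4 = 5.4
  [11.5→12]: (0.43+0.35)/2 × 0.5 = 0.195
  [12→13.5]: (0.35+0.19)/2 × 1.5 = 0.405
  Sum = 101.32 mcg/mL·h

AUC = 101 mcg/mL·h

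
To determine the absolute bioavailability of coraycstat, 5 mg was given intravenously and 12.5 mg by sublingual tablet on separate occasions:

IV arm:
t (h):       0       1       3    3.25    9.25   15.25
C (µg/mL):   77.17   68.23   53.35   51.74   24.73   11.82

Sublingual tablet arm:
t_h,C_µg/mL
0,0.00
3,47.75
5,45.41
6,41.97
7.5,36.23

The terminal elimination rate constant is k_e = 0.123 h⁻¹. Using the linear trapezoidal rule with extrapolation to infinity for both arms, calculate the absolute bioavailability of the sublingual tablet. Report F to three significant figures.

F = 0.350

Trapezoidal AUC_0→15.25 (IV):
  [0→1]: (77.17+68.23)/2 × 1 = 72.7
  [1→3]: (68.23+53.35)/2 × 2 = 121.58
  [3→3.25]: (53.35+51.74)/2 × 0.25 = 13.13625
  [3.25→9.25]: (51.74+24.73)/2 × 6 = 229.41
  [9.25→15.25]: (24.73+11.82)/2 × 6 = 109.65
  Sum = 546.47625 µg/mL·h
IV tail: 11.82/0.123 = 96.098; AUC_iv,0→∞ = 546.47625 + 96.098 = 642.57425 µg/mL·h
Trapezoidal AUC_0→7.5 (sublingual tablet):
  [0→3]: (0.00+47.75)/2 × 3 = 71.625
  [3→5]: (47.75+45.41)/2 × 2 = 93.16
  [5→6]: (45.41+41.97)/2 × 1 = 43.69
  [6→7.5]: (41.97+36.23)/2 × 1.5 = 58.65
  Sum = 267.125 µg/mL·h
sublingual tablet tail: 36.23/0.123 = 294.553; AUC_ev,0→∞ = 267.125 + 294.553 = 561.678 µg/mL·h
F = (AUC_ev/D_ev)/(AUC_iv/D_iv) = (561.678/12.5)/(642.57425/5) = 44.93424/128.51485 = 0.3496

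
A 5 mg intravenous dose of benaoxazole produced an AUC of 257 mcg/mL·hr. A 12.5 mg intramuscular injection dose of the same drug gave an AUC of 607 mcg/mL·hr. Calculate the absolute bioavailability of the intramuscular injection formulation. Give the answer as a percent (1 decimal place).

F = 94.5%

F = (AUC_ev / D_ev) / (AUC_iv / D_iv)
  = (607/12.5) / (257/5)
  = 48.56 / 51.4 = 0.9447
  = 94.47%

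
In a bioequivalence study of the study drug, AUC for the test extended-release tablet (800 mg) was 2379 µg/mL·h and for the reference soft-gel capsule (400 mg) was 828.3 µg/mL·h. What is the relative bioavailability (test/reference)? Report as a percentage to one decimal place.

F_rel = (AUC_test/D_test) / (AUC_ref/D_ref)
      = (2379/800) / (828.3/400)
      = 2.97375 / 2.07075 = 1.4361 = 143.61%

F_rel = 143.6%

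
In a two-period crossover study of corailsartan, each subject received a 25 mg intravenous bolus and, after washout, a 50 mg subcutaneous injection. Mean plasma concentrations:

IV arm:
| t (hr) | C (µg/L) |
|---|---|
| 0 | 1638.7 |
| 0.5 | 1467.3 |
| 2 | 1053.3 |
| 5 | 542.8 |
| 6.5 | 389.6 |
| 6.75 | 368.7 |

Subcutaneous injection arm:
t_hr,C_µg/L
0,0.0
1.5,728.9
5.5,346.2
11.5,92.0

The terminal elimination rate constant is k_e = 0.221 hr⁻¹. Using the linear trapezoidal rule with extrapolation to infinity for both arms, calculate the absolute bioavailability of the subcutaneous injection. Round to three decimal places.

F = 0.294

Trapezoidal AUC_0→6.75 (IV):
  [0→0.5]: (1638.7+1467.3)/2 × 0.5 = 776.5
  [0.5→2]: (1467.3+1053.3)/2 × 1.5 = 1890.45
  [2→5]: (1053.3+542.8)/2 × 3 = 2394.15
  [5→6.5]: (542.8+389.6)/2 × 1.5 = 699.3
  [6.5→6.75]: (389.6+368.7)/2 × 0.25 = 94.7875
  Sum = 5855.1875 µg/L·hr
IV tail: 368.7/0.221 = 1668.326; AUC_iv,0→∞ = 5855.1875 + 1668.326 = 7523.5135 µg/L·hr
Trapezoidal AUC_0→11.5 (subcutaneous injection):
  [0→1.5]: (0.0+728.9)/2 × 1.5 = 546.675
  [1.5→5.5]: (728.9+346.2)/2 × 4 = 2150.2
  [5.5→11.5]: (346.2+92.0)/2 × 6 = 1314.6
  Sum = 4011.475 µg/L·hr
subcutaneous injection tail: 92.0/0.221 = 416.290; AUC_ev,0→∞ = 4011.475 + 416.290 = 4427.765 µg/L·hr
F = (AUC_ev/D_ev)/(AUC_iv/D_iv) = (4427.765/50)/(7523.5135/25) = 88.5553/300.94054 = 0.2943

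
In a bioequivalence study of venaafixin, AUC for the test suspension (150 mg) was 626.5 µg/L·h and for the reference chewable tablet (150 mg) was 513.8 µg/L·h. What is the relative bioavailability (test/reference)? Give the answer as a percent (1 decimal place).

F_rel = (AUC_test/D_test) / (AUC_ref/D_ref)
      = (626.5/150) / (513.8/150)
      = 4.17667 / 3.42533 = 1.2193 = 121.93%

F_rel = 121.9%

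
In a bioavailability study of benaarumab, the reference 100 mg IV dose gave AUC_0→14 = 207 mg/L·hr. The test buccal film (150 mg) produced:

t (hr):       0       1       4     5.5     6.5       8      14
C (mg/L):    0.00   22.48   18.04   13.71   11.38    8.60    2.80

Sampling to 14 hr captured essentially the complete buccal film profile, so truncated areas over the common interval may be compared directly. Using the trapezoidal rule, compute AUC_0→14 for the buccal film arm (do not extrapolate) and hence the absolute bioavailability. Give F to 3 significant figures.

Trapezoidal AUC_0→14 (buccal film):
  [0→1]: (0.00+22.48)/2 × 1 = 11.24
  [1→4]: (22.48+18.04)/2 × 3 = 60.78
  [4→5.5]: (18.04+13.71)/2 × 1.5 = 23.8125
  [5.5→6.5]: (13.71+11.38)/2 × 1 = 12.545
  [6.5→8]: (11.38+8.60)/2 × 1.5 = 14.985
  [8→14]: (8.60+2.80)/2 × 6 = 34.2
  Sum = 157.5625 mg/L·hr
F = (AUC_ev/D_ev)/(AUC_iv/D_iv) = (157.5625/150)/(207/100) = 1.05042/2.07 = 0.5074

F = 0.507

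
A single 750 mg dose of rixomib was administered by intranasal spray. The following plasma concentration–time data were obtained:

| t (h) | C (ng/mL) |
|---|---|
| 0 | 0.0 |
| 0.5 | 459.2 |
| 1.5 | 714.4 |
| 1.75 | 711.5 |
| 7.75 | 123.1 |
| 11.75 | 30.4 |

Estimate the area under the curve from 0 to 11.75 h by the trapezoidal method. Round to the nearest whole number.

AUC = 3691 ng/mL·h

Trapezoidal AUC_0→11.75:
  [0→0.5]: (0.0+459.2)/2 × 0.5 = 114.8
  [0.5→1.5]: (459.2+714.4)/2 × 1 = 586.8
  [1.5→1.75]: (714.4+711.5)/2 × 0.25 = 178.2375
  [1.75→7.75]: (711.5+123.1)/2 × 6 = 2503.8
  [7.75→11.75]: (123.1+30.4)/2 × 4 = 307.0
  Sum = 3690.6375 ng/mL·h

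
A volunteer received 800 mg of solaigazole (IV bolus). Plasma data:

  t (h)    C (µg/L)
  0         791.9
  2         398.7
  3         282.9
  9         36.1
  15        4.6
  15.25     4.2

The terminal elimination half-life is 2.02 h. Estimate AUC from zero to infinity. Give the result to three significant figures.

AUC = 2620 µg/L·h

Trapezoidal AUC_0→15.25:
  [0→2]: (791.9+398.7)/2 × 2 = 1190.6
  [2→3]: (398.7+282.9)/2 × 1 = 340.8
  [3→9]: (282.9+36.1)/2 × 6 = 957.0
  [9→15]: (36.1+4.6)/2 × 6 = 122.1
  [15→15.25]: (4.6+4.2)/2 × 0.25 = 1.1
  Sum = 2611.6 µg/L·h
k_e = ln2 / t½ = 0.693147 / 2.02 = 0.3431 h^-1
Extrapolated tail: C_last / k_e = 4.2 / 0.3431 = 12.241
AUC_0→∞ = 2611.6 + 12.241 = 2623.841 µg/L·h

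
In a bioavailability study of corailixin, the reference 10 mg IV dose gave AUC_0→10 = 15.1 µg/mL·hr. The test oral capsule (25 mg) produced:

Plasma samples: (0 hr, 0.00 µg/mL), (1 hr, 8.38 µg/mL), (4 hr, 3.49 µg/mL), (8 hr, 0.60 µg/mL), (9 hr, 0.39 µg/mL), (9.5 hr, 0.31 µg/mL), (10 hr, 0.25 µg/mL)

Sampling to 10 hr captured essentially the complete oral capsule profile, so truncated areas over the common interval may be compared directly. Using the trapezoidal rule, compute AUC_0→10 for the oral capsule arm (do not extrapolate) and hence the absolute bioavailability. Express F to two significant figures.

Trapezoidal AUC_0→10 (oral capsule):
  [0→1]: (0.00+8.38)/2 × 1 = 4.19
  [1→4]: (8.38+3.49)/2 × 3 = 17.805
  [4→8]: (3.49+0.60)/2 × 4 = 8.18
  [8→9]: (0.60+0.39)/2 × 1 = 0.495
  [9→9.5]: (0.39+0.31)/2 × 0.5 = 0.175
  [9.5→10]: (0.31+0.25)/2 × 0.5 = 0.14
  Sum = 30.985 µg/mL·hr
F = (AUC_ev/D_ev)/(AUC_iv/D_iv) = (30.985/25)/(15.1/10) = 1.2394/1.51 = 0.8208

F = 0.82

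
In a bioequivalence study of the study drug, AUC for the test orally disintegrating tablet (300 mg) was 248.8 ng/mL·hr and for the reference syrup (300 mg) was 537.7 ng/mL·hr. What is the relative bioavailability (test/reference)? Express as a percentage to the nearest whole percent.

F_rel = (AUC_test/D_test) / (AUC_ref/D_ref)
      = (248.8/300) / (537.7/300)
      = 0.829333 / 1.79233 = 0.4627 = 46.27%

F_rel = 46%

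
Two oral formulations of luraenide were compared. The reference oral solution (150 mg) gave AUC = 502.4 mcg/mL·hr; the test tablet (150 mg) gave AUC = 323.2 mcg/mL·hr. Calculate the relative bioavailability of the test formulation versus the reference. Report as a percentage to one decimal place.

F_rel = (AUC_test/D_test) / (AUC_ref/D_ref)
      = (323.2/150) / (502.4/150)
      = 2.15467 / 3.34933 = 0.6433 = 64.33%

F_rel = 64.3%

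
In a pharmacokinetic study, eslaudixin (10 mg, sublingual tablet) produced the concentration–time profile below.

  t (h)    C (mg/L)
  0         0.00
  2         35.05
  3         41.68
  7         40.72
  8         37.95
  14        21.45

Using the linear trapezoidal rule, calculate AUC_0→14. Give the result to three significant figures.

Trapezoidal AUC_0→14:
  [0→2]: (0.00+35.05)/2 × 2 = 35.05
  [2→3]: (35.05+41.68)/2 × 1 = 38.365
  [3→7]: (41.68+40.72)/2 × 4 = 164.8
  [7→8]: (40.72+37.95)/2 × 1 = 39.335
  [8→14]: (37.95+21.45)/2 × 6 = 178.2
  Sum = 455.75 mg/L·h

AUC = 456 mg/L·h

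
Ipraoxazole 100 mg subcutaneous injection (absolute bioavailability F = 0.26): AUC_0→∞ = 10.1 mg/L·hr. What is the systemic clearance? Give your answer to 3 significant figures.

CL = 2.57 L/hr

CL = F × Dose / AUC_0→∞
   = 0.26 × 100 / 10.1 = 2.57426 L/hr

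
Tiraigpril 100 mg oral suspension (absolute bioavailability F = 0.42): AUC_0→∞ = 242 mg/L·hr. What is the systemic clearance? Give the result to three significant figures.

CL = 0.174 L/hr

CL = F × Dose / AUC_0→∞
   = 0.42 × 100 / 242 = 0.173554 L/hr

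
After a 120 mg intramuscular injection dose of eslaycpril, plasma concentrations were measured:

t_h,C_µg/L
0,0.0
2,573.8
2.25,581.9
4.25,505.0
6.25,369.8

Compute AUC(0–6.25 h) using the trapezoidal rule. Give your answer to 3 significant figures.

AUC = 2680 µg/L·h

Trapezoidal AUC_0→6.25:
  [0→2]: (0.0+573.8)/2 × 2 = 573.8
  [2→2.25]: (573.8+581.9)/2 × 0.25 = 144.4625
  [2.25→4.25]: (581.9+505.0)/2 × 2 = 1086.9
  [4.25→6.25]: (505.0+369.8)/2 × 2 = 874.8
  Sum = 2679.9625 µg/L·h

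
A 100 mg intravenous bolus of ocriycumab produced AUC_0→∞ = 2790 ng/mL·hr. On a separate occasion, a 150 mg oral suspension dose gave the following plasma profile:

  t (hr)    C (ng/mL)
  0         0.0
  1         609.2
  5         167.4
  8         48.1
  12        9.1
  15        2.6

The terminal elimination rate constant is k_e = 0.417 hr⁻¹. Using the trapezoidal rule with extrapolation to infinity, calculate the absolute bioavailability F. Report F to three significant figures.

Trapezoidal AUC_0→15 (oral suspension):
  [0→1]: (0.0+609.2)/2 × 1 = 304.6
  [1→5]: (609.2+167.4)/2 × 4 = 1553.2
  [5→8]: (167.4+48.1)/2 × 3 = 323.25
  [8→12]: (48.1+9.1)/2 × 4 = 114.4
  [12→15]: (9.1+2.6)/2 × 3 = 17.55
  Sum = 2313.0 ng/mL·hr
Tail: C_last/k_e = 2.6/0.417 = 6.235
AUC_0→∞ (oral suspension) = 2313.0 + 6.235 = 2319.235 ng/mL·hr
F = (AUC_ev/D_ev)/(AUC_iv/D_iv) = (2319.235/150)/(2790/100) = 15.4616/27.9 = 0.5542

F = 0.554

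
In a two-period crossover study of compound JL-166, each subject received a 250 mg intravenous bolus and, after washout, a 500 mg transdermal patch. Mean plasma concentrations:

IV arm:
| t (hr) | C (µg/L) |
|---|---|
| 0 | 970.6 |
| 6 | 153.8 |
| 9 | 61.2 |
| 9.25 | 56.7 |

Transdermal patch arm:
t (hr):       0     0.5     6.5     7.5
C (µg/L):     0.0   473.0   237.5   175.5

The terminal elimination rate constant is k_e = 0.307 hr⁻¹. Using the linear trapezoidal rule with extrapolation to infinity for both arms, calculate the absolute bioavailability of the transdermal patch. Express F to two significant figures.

Trapezoidal AUC_0→9.25 (IV):
  [0→6]: (970.6+153.8)/2 × 6 = 3373.2
  [6→9]: (153.8+61.2)/2 × 3 = 322.5
  [9→9.25]: (61.2+56.7)/2 × 0.25 = 14.7375
  Sum = 3710.4375 µg/L·hr
IV tail: 56.7/0.307 = 184.691; AUC_iv,0→∞ = 3710.4375 + 184.691 = 3895.1285 µg/L·hr
Trapezoidal AUC_0→7.5 (transdermal patch):
  [0→0.5]: (0.0+473.0)/2 × 0.5 = 118.25
  [0.5→6.5]: (473.0+237.5)/2 × 6 = 2131.5
  [6.5→7.5]: (237.5+175.5)/2 × 1 = 206.5
  Sum = 2456.25 µg/L·hr
transdermal patch tail: 175.5/0.307 = 571.661; AUC_ev,0→∞ = 2456.25 + 571.661 = 3027.911 µg/L·hr
F = (AUC_ev/D_ev)/(AUC_iv/D_iv) = (3027.911/500)/(3895.1285/250) = 6.055822/15.580514 = 0.3887

F = 0.39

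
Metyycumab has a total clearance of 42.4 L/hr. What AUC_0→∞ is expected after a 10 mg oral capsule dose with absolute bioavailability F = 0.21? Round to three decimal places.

AUC_0→∞ = F × Dose / CL
        = 0.21 × 10 / 42.4 = 0.0495283 mg/L·hr

AUC = 0.050 mg/L·hr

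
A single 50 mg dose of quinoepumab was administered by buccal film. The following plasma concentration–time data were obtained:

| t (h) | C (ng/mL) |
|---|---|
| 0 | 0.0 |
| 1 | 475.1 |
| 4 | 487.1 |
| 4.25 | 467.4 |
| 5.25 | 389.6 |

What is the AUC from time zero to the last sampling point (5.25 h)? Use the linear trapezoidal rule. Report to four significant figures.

Trapezoidal AUC_0→5.25:
  [0→1]: (0.0+475.1)/2 × 1 = 237.55
  [1→4]: (475.1+487.1)/2 × 3 = 1443.3
  [4→4.25]: (487.1+467.4)/2 × 0.25 = 119.3125
  [4.25→5.25]: (467.4+389.6)/2 × 1 = 428.5
  Sum = 2228.6625 ng/mL·h

AUC = 2229 ng/mL·h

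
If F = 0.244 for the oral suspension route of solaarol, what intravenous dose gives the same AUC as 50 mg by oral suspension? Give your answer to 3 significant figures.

Systemic exposure from an extravascular dose = F × D_ev, so the equivalent IV dose is F × D_ev.
D_iv = F × D_ev = 0.244 × 50 = 12.2 mg

D_iv = 12.2 mg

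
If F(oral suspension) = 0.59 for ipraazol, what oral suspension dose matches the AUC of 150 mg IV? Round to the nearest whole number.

D_oral = 254 mg

For equal systemic exposure: F × D_ev = D_iv
D_ev = D_iv / F = 150 / 0.59 = 254.237 mg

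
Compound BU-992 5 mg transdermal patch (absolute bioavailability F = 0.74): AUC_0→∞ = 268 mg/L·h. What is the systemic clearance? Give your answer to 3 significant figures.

CL = 0.0138 L/h

CL = F × Dose / AUC_0→∞
   = 0.74 × 5 / 268 = 0.013806 L/h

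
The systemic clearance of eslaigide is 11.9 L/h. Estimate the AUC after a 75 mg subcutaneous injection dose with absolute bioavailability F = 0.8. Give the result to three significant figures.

AUC_0→∞ = F × Dose / CL
        = 0.8 × 75 / 11.9 = 5.04202 mg/L·h

AUC = 5.04 mg/L·h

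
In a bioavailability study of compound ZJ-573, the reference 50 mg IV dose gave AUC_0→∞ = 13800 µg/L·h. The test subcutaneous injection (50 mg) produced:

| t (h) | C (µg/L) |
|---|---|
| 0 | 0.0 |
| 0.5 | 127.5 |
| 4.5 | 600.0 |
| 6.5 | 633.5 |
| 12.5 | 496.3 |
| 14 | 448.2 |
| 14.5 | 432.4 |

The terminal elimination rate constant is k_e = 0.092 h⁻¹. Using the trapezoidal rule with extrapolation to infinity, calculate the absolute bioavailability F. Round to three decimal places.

Trapezoidal AUC_0→14.5 (subcutaneous injection):
  [0→0.5]: (0.0+127.5)/2 × 0.5 = 31.875
  [0.5→4.5]: (127.5+600.0)/2 × 4 = 1455.0
  [4.5→6.5]: (600.0+633.5)/2 × 2 = 1233.5
  [6.5→12.5]: (633.5+496.3)/2 × 6 = 3389.4
  [12.5→14]: (496.3+448.2)/2 × 1.5 = 708.375
  [14→14.5]: (448.2+432.4)/2 × 0.5 = 220.15
  Sum = 7038.3 µg/L·h
Tail: C_last/k_e = 432.4/0.092 = 4700.000
AUC_0→∞ (subcutaneous injection) = 7038.3 + 4700.000 = 11738.3 µg/L·h
F = (AUC_ev/D_ev)/(AUC_iv/D_iv) = (11738.3/50)/(13800/50) = 234.766/276 = 0.8506

F = 0.851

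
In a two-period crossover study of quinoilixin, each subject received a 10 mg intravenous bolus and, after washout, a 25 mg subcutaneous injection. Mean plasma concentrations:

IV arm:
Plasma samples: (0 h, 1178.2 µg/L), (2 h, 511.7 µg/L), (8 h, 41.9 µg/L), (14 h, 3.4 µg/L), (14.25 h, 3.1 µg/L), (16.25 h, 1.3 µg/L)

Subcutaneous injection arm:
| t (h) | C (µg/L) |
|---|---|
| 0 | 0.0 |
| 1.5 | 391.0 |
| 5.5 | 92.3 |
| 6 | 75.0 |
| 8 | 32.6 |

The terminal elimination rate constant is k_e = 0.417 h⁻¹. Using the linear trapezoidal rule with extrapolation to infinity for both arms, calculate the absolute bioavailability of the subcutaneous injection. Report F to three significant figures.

Trapezoidal AUC_0→16.25 (IV):
  [0→2]: (1178.2+511.7)/2 × 2 = 1689.9
  [2→8]: (511.7+41.9)/2 × 6 = 1660.8
  [8→14]: (41.9+3.4)/2 × 6 = 135.9
  [14→14.25]: (3.4+3.1)/2 × 0.25 = 0.8125
  [14.25→16.25]: (3.1+1.3)/2 × 2 = 4.4
  Sum = 3491.8125 µg/L·h
IV tail: 1.3/0.417 = 3.118; AUC_iv,0→∞ = 3491.8125 + 3.118 = 3494.9305 µg/L·h
Trapezoidal AUC_0→8 (subcutaneous injection):
  [0→1.5]: (0.0+391.0)/2 × 1.5 = 293.25
  [1.5→5.5]: (391.0+92.3)/2 × 4 = 966.6
  [5.5→6]: (92.3+75.0)/2 × 0.5 = 41.825
  [6→8]: (75.0+32.6)/2 × 2 = 107.6
  Sum = 1409.275 µg/L·h
subcutaneous injection tail: 32.6/0.417 = 78.177; AUC_ev,0→∞ = 1409.275 + 78.177 = 1487.452 µg/L·h
F = (AUC_ev/D_ev)/(AUC_iv/D_iv) = (1487.452/25)/(3494.9305/10) = 59.49808/349.49305 = 0.1702

F = 0.170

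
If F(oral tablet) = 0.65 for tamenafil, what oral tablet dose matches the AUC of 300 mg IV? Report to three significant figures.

For equal systemic exposure: F × D_ev = D_iv
D_ev = D_iv / F = 300 / 0.65 = 461.538 mg

D_oral = 462 mg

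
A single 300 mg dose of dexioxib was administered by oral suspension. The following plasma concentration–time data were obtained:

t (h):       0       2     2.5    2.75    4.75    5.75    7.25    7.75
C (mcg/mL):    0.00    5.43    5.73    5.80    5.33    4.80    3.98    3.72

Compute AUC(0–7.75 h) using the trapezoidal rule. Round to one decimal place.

Trapezoidal AUC_0→7.75:
  [0→2]: (0.00+5.43)/2 × 2 = 5.43
  [2→2.5]: (5.43+5.73)/2 × 0.5 = 2.79
  [2.5→2.75]: (5.73+5.80)/2 × 0.25 = 1.44125
  [2.75→4.75]: (5.80+5.33)/2 × 2 = 11.13
  [4.75→5.75]: (5.33+4.80)/2 × 1 = 5.065
  [5.75→7.25]: (4.80+3.98)/2 × 1.5 = 6.585
  [7.25→7.75]: (3.98+3.72)/2 × 0.5 = 1.925
  Sum = 34.36625 mcg/mL·h

AUC = 34.4 mcg/mL·h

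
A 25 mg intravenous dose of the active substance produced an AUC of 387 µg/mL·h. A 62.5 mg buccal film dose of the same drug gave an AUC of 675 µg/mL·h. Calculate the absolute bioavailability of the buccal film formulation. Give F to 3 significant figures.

F = (AUC_ev / D_ev) / (AUC_iv / D_iv)
  = (675/62.5) / (387/25)
  = 10.8 / 15.48 = 0.6977

F = 0.698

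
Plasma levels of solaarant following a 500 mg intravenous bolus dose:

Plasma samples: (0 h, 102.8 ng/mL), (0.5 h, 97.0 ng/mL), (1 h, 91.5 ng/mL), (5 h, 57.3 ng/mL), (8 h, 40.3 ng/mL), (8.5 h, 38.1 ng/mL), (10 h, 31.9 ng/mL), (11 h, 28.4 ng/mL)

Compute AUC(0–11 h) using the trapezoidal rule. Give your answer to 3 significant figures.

Trapezoidal AUC_0→11:
  [0→0.5]: (102.8+97.0)/2 × 0.5 = 49.95
  [0.5→1]: (97.0+91.5)/2 × 0.5 = 47.125
  [1→5]: (91.5+57.3)/2 × 4 = 297.6
  [5→8]: (57.3+40.3)/2 × 3 = 146.4
  [8→8.5]: (40.3+38.1)/2 × 0.5 = 19.6
  [8.5→10]: (38.1+31.9)/2 × 1.5 = 52.5
  [10→11]: (31.9+28.4)/2 × 1 = 30.15
  Sum = 643.325 ng/mL·h

AUC = 643 ng/mL·h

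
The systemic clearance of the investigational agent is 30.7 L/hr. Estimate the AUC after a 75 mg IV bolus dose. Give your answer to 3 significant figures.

AUC_0→∞ = Dose_iv / CL
        = 75 / 30.7 = 2.443 mg/L·hr

AUC = 2.44 mg/L·hr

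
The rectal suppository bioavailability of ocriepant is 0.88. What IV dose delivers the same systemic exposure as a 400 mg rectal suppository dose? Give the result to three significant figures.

D_iv = 352 mg

Systemic exposure from an extravascular dose = F × D_ev, so the equivalent IV dose is F × D_ev.
D_iv = F × D_ev = 0.88 × 400 = 352 mg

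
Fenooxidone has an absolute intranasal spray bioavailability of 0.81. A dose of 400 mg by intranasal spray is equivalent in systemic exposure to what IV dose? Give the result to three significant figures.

D_iv = 324 mg

Systemic exposure from an extravascular dose = F × D_ev, so the equivalent IV dose is F × D_ev.
D_iv = F × D_ev = 0.81 × 400 = 324 mg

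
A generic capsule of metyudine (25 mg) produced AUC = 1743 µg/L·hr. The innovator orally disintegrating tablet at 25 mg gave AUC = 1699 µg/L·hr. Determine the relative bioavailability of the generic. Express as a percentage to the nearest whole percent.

F_rel = 103%

F_rel = (AUC_test/D_test) / (AUC_ref/D_ref)
      = (1743/25) / (1699/25)
      = 69.72 / 67.96 = 1.0259 = 102.59%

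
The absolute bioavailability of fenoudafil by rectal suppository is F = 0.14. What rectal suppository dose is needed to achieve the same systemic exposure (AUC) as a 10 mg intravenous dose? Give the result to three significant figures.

For equal systemic exposure: F × D_ev = D_iv
D_ev = D_iv / F = 10 / 0.14 = 71.4286 mg

D_rectal = 71.4 mg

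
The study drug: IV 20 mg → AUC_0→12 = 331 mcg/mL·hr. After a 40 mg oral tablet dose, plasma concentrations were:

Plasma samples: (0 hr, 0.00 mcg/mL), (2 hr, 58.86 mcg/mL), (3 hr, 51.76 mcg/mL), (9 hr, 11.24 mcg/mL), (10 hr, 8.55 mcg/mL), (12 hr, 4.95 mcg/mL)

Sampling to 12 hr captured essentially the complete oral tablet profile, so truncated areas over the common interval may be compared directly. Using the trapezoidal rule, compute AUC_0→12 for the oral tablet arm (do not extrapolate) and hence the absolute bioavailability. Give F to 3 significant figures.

F = 0.493

Trapezoidal AUC_0→12 (oral tablet):
  [0→2]: (0.00+58.86)/2 × 2 = 58.86
  [2→3]: (58.86+51.76)/2 × 1 = 55.31
  [3→9]: (51.76+11.24)/2 × 6 = 189.0
  [9→10]: (11.24+8.55)/2 × 1 = 9.895
  [10→12]: (8.55+4.95)/2 × 2 = 13.5
  Sum = 326.565 mcg/mL·hr
F = (AUC_ev/D_ev)/(AUC_iv/D_iv) = (326.565/40)/(331/20) = 8.164125/16.55 = 0.4933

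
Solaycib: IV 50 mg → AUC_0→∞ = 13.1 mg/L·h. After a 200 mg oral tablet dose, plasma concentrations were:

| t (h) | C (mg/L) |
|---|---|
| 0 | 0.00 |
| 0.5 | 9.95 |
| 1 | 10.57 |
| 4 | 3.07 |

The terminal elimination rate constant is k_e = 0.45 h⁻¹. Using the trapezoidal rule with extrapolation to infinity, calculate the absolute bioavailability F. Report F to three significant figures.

Trapezoidal AUC_0→4 (oral tablet):
  [0→0.5]: (0.00+9.95)/2 × 0.5 = 2.4875
  [0.5→1]: (9.95+10.57)/2 × 0.5 = 5.13
  [1→4]: (10.57+3.07)/2 × 3 = 20.46
  Sum = 28.0775 mg/L·h
Tail: C_last/k_e = 3.07/0.45 = 6.822
AUC_0→∞ (oral tablet) = 28.0775 + 6.822 = 34.8995 mg/L·h
F = (AUC_ev/D_ev)/(AUC_iv/D_iv) = (34.8995/200)/(13.1/50) = 0.1744975/0.262 = 0.6660

F = 0.666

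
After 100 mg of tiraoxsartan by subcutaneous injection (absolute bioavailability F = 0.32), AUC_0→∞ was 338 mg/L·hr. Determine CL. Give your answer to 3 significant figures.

CL = 0.0947 L/hr

CL = F × Dose / AUC_0→∞
   = 0.32 × 100 / 338 = 0.0946746 L/hr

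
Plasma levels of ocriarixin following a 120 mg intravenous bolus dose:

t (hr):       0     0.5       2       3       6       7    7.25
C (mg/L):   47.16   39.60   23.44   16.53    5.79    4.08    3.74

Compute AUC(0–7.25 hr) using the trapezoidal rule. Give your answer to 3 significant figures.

AUC = 128 mg/L·hr

Trapezoidal AUC_0→7.25:
  [0→0.5]: (47.16+39.60)/2 × 0.5 = 21.69
  [0.5→2]: (39.60+23.44)/2 × 1.5 = 47.28
  [2→3]: (23.44+16.53)/2 × 1 = 19.985
  [3→6]: (16.53+5.79)/2 × 3 = 33.48
  [6→7]: (5.79+4.08)/2 × 1 = 4.935
  [7→7.25]: (4.08+3.74)/2 × 0.25 = 0.9775
  Sum = 128.3475 mg/L·hr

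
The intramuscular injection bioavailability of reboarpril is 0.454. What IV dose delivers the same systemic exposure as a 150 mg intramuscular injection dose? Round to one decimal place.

Systemic exposure from an extravascular dose = F × D_ev, so the equivalent IV dose is F × D_ev.
D_iv = F × D_ev = 0.454 × 150 = 68.1 mg

D_iv = 68.1 mg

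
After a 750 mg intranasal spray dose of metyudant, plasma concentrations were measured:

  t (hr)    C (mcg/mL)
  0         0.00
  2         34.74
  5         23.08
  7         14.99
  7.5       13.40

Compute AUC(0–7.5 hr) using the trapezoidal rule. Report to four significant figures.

AUC = 166.6 mcg/mL·hr

Trapezoidal AUC_0→7.5:
  [0→2]: (0.00+34.74)/2 × 2 = 34.74
  [2→5]: (34.74+23.08)/2 × 3 = 86.73
  [5→7]: (23.08+14.99)/2 × 2 = 38.07
  [7→7.5]: (14.99+13.40)/2 × 0.5 = 7.0975
  Sum = 166.6375 mcg/mL·hr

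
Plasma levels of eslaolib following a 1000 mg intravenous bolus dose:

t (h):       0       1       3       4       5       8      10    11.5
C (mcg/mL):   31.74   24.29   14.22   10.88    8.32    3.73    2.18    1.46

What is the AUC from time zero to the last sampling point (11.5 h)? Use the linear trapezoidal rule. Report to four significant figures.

Trapezoidal AUC_0→11.5:
  [0→1]: (31.74+24.29)/2 × 1 = 28.015
  [1→3]: (24.29+14.22)/2 × 2 = 38.51
  [3→4]: (14.22+10.88)/2 × 1 = 12.55
  [4→5]: (10.88+8.32)/2 × 1 = 9.6
  [5→8]: (8.32+3.73)/2 × 3 = 18.075
  [8→10]: (3.73+2.18)/2 × 2 = 5.91
  [10→11.5]: (2.18+1.46)/2 × 1.5 = 2.73
  Sum = 115.39 mcg/mL·h

AUC = 115.4 mcg/mL·h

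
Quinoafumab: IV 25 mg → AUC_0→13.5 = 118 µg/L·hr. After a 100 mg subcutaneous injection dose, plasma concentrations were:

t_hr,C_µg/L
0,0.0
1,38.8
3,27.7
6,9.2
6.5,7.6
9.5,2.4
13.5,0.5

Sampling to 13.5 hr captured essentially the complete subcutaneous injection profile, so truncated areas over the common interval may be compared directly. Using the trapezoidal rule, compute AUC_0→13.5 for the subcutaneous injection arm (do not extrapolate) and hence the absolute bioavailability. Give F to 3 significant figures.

F = 0.352

Trapezoidal AUC_0→13.5 (subcutaneous injection):
  [0→1]: (0.0+38.8)/2 × 1 = 19.4
  [1→3]: (38.8+27.7)/2 × 2 = 66.5
  [3→6]: (27.7+9.2)/2 × 3 = 55.35
  [6→6.5]: (9.2+7.6)/2 × 0.5 = 4.2
  [6.5→9.5]: (7.6+2.4)/2 × 3 = 15.0
  [9.5→13.5]: (2.4+0.5)/2 × 4 = 5.8
  Sum = 166.25 µg/L·hr
F = (AUC_ev/D_ev)/(AUC_iv/D_iv) = (166.25/100)/(118/25) = 1.6625/4.72 = 0.3522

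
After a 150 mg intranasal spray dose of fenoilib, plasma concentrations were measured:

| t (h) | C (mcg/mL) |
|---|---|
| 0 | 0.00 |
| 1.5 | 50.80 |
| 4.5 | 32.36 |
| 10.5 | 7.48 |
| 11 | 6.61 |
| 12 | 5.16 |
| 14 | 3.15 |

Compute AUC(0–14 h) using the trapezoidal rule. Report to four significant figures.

Trapezoidal AUC_0→14:
  [0→1.5]: (0.00+50.80)/2 × 1.5 = 38.1
  [1.5→4.5]: (50.80+32.36)/2 × 3 = 124.74
  [4.5→10.5]: (32.36+7.48)/2 × 6 = 119.52
  [10.5→11]: (7.48+6.61)/2 × 0.5 = 3.5225
  [11→12]: (6.61+5.16)/2 × 1 = 5.885
  [12→14]: (5.16+3.15)/2 × 2 = 8.31
  Sum = 300.0775 mcg/mL·h

AUC = 300.1 mcg/mL·h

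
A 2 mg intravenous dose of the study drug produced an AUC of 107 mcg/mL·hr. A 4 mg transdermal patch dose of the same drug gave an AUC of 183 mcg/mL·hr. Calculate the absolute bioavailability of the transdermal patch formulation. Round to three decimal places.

F = 0.855

F = (AUC_ev / D_ev) / (AUC_iv / D_iv)
  = (183/4) / (107/2)
  = 45.75 / 53.5 = 0.8551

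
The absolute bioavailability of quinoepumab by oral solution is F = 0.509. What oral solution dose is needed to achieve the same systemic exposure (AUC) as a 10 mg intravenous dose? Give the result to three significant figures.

D_oral = 19.6 mg

For equal systemic exposure: F × D_ev = D_iv
D_ev = D_iv / F = 10 / 0.509 = 19.6464 mg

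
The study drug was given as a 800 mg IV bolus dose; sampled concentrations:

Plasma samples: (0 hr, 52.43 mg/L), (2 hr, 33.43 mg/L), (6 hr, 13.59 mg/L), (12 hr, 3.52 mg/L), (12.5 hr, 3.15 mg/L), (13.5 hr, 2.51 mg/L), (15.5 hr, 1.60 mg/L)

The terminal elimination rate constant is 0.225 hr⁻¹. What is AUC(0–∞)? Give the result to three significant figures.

Trapezoidal AUC_0→15.5:
  [0→2]: (52.43+33.43)/2 × 2 = 85.86
  [2→6]: (33.43+13.59)/2 × 4 = 94.04
  [6→12]: (13.59+3.52)/2 × 6 = 51.33
  [12→12.5]: (3.52+3.15)/2 × 0.5 = 1.6675
  [12.5→13.5]: (3.15+2.51)/2 × 1 = 2.83
  [13.5→15.5]: (2.51+1.60)/2 × 2 = 4.11
  Sum = 239.8375 mg/L·hr
Extrapolated tail: C_last / k_e = 1.60 / 0.225 = 7.111
AUC_0→∞ = 239.8375 + 7.111 = 246.9485 mg/L·hr

AUC = 247 mg/L·hr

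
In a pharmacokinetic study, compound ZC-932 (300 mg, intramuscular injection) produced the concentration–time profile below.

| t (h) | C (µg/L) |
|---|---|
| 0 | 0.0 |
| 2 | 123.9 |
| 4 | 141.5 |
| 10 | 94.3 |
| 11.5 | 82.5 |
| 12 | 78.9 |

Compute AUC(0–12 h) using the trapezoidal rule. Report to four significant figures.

Trapezoidal AUC_0→12:
  [0→2]: (0.0+123.9)/2 × 2 = 123.9
  [2→4]: (123.9+141.5)/2 × 2 = 265.4
  [4→10]: (141.5+94.3)/2 × 6 = 707.4
  [10→11.5]: (94.3+82.5)/2 × 1.5 = 132.6
  [11.5→12]: (82.5+78.9)/2 × 0.5 = 40.35
  Sum = 1269.65 µg/L·h

AUC = 1270 µg/L·h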